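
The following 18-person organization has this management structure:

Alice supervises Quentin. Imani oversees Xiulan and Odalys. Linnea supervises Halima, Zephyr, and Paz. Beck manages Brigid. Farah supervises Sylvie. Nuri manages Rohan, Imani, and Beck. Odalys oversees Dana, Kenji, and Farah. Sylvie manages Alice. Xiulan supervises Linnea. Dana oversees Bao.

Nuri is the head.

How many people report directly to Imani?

Imani directly manages Odalys, Xiulan. That is 2 direct reports.

2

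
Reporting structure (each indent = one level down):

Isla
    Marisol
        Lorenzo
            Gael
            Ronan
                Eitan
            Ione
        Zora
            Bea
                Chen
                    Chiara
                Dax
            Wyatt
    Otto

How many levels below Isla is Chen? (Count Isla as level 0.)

4

Chain from Chen up to Isla: Chen → Bea → Zora → Marisol → Isla. That is 4 steps up, so Chen is 4 levels below Isla.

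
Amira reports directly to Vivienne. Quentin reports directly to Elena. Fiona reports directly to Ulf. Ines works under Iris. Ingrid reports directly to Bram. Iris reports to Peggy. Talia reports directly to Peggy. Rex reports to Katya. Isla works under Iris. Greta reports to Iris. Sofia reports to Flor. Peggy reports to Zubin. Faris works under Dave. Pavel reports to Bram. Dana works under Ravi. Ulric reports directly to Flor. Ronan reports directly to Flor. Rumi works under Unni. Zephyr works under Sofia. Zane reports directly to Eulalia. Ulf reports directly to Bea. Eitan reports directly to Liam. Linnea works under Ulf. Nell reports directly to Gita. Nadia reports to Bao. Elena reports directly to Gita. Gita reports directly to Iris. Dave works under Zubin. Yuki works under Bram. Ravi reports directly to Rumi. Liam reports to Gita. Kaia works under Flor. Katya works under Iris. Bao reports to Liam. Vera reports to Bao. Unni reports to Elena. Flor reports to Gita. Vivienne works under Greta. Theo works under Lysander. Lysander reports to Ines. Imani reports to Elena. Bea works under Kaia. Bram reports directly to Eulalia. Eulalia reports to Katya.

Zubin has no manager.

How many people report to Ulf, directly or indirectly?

2

Ulf directly manages Fiona, Linnea. Fiona has no reports. Linnea has no reports. So Ulf's organization is 2 direct reports plus everyone under them: 1 + 1 = 2.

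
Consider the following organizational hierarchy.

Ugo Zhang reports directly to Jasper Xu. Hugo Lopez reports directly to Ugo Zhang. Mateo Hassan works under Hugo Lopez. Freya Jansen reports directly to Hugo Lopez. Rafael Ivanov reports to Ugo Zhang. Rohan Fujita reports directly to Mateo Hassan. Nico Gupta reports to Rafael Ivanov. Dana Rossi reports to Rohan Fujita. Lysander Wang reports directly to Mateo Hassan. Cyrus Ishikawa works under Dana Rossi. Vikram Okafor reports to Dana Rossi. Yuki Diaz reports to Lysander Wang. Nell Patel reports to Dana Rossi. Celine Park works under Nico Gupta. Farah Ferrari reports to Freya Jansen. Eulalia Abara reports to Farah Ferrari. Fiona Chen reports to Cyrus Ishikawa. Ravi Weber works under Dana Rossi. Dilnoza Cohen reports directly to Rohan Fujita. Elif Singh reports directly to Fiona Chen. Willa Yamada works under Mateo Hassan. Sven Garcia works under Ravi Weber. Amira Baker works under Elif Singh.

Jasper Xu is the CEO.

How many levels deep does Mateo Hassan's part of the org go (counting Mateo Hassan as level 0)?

The longest chain under Mateo Hassan runs Mateo Hassan → Rohan Fujita → Dana Rossi → Cyrus Ishikawa → Fiona Chen → Elif Singh → Amira Baker, which is 6 levels below Mateo Hassan.

6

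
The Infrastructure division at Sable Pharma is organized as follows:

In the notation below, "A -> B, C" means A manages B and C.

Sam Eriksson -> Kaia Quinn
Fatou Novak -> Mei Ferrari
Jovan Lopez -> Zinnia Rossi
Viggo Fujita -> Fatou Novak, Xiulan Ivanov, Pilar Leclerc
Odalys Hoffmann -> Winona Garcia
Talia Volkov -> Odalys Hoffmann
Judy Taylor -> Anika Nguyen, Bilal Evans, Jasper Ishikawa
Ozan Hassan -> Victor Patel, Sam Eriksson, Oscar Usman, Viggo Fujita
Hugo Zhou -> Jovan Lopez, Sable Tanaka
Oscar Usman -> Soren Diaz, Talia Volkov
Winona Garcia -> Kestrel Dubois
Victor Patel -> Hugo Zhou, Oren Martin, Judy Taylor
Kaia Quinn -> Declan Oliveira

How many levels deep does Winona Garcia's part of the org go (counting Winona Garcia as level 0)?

1

The longest chain under Winona Garcia runs Winona Garcia → Kestrel Dubois, which is 1 level below Winona Garcia.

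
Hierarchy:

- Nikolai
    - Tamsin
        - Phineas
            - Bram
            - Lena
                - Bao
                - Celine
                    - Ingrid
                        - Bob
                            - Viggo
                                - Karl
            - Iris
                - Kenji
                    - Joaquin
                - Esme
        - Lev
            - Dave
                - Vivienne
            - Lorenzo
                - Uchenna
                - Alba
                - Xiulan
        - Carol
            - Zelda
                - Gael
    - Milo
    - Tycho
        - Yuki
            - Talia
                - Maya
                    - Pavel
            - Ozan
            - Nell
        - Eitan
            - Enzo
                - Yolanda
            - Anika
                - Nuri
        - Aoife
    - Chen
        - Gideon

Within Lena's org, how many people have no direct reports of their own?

2

The people in Lena's organization with no one reporting to them are Karl, Bao. That is 2.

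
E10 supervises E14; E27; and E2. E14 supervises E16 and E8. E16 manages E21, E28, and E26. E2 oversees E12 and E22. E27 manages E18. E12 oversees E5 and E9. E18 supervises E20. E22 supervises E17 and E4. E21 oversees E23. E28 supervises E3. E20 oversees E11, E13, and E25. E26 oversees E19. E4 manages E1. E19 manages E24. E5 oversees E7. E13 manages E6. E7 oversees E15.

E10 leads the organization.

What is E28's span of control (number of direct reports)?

1

E28 directly manages E3. That is 1 direct report.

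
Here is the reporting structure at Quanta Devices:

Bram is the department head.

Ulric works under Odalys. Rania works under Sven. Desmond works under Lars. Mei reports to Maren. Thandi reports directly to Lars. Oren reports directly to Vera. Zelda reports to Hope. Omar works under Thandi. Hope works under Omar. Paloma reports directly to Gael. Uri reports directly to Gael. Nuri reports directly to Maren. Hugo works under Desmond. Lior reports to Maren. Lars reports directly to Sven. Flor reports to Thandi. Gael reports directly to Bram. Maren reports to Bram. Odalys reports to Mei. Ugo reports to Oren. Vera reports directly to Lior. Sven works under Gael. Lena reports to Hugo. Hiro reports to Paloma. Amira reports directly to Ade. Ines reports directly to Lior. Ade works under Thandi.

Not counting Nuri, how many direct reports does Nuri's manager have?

Nuri reports to Maren. Maren's other direct reports are Lior, Mei — 2 peers.

2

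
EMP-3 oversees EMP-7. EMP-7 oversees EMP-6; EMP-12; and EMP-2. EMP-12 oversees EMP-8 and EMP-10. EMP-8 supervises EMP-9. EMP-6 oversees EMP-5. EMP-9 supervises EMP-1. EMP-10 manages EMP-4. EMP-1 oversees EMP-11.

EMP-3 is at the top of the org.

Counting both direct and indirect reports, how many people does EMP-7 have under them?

EMP-7 directly manages EMP-12, EMP-6, EMP-2. Under EMP-12: EMP-10, EMP-4, EMP-8, EMP-9, EMP-1, EMP-11 (6). Under EMP-6: EMP-5 (1). EMP-2 has no reports. So EMP-7's organization is 3 direct reports plus everyone under them: 7 + 2 + 1 = 10.

10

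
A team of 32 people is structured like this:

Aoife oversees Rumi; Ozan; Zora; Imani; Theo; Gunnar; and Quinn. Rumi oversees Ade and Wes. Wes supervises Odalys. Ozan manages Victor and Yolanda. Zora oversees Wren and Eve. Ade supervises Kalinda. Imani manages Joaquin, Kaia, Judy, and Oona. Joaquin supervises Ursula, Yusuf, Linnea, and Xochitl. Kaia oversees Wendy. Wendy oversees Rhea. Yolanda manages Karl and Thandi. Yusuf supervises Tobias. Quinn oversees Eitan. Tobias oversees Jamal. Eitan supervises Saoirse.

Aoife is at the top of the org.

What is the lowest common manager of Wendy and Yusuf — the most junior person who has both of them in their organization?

Imani

Wendy's chain of managers is Kaia, Imani, Aoife. Yusuf's chain of managers is Joaquin, Imani, Aoife. The first manager that appears in both chains is Imani.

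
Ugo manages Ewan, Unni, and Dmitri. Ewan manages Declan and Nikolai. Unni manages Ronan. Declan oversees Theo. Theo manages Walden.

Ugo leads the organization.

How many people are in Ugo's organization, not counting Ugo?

Ugo directly manages Ewan, Unni, Dmitri. Under Ewan: Nikolai, Declan, Theo, Walden (4). Under Unni: Ronan (1). Dmitri has no reports. So Ugo's organization is 3 direct reports plus everyone under them: 5 + 2 + 1 = 8.

8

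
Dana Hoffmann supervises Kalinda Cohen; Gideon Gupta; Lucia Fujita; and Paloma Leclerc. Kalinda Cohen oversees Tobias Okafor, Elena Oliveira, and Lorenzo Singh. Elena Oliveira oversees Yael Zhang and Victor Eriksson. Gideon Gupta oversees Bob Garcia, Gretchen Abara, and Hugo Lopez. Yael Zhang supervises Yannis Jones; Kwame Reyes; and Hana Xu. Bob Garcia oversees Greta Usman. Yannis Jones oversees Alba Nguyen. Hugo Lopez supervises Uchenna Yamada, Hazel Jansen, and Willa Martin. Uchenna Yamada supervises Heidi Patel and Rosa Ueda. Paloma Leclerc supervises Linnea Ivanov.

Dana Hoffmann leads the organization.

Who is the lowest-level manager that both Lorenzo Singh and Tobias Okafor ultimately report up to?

Lorenzo Singh's chain of managers is Kalinda Cohen, Dana Hoffmann. Tobias Okafor's chain of managers is Kalinda Cohen, Dana Hoffmann. The first manager that appears in both chains is Kalinda Cohen.

Kalinda Cohen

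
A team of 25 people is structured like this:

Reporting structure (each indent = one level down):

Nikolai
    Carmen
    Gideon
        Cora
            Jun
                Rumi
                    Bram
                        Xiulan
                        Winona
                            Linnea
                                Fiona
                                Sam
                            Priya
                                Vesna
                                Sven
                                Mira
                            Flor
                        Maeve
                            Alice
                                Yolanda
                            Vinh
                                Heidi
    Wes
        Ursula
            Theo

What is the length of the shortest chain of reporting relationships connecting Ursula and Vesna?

Ursula is 2 levels below Nikolai, and Vesna is 8 levels below Nikolai (their lowest common manager). The shortest path runs up from Ursula to Nikolai and back down to Vesna: 2 + 8 = 10 links.

10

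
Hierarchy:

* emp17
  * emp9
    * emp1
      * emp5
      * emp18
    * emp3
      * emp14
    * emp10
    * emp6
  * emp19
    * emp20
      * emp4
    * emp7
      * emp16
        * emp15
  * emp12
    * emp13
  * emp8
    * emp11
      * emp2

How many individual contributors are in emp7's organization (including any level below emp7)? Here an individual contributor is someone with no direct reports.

1

The only person in emp7's organization with no one reporting to them is emp15. That is 1.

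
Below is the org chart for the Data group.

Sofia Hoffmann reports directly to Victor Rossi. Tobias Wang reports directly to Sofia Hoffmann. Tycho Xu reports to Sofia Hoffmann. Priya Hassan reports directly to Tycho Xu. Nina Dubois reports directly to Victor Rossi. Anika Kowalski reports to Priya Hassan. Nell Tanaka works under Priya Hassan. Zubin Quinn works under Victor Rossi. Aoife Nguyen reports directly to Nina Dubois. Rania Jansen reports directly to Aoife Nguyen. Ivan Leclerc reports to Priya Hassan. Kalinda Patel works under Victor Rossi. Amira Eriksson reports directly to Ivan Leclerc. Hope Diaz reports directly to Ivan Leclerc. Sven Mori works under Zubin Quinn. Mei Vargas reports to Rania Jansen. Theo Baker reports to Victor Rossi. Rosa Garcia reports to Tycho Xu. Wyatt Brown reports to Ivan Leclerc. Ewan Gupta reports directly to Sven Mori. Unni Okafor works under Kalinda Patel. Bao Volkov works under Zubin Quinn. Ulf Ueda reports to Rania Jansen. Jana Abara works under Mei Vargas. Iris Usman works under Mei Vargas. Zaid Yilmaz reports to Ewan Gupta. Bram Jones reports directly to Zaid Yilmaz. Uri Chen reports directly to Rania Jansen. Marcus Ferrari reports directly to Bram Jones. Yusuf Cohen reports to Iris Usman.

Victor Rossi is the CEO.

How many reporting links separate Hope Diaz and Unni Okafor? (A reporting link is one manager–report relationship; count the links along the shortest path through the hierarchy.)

7

Hope Diaz is 5 levels below Victor Rossi, and Unni Okafor is 2 levels below Victor Rossi (their lowest common manager). The shortest path runs up from Hope Diaz to Victor Rossi and back down to Unni Okafor: 5 + 2 = 7 links.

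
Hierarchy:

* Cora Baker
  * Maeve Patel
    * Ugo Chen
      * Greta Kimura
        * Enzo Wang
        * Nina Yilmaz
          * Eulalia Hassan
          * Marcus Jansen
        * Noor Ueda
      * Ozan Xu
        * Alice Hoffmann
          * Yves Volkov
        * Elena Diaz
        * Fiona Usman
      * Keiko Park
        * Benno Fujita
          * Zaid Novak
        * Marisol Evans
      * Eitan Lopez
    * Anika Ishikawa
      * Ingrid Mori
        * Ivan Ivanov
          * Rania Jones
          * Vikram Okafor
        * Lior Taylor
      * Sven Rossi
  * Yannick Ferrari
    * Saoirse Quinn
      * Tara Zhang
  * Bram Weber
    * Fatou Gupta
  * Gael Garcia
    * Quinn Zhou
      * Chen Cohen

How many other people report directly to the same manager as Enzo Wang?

Enzo Wang reports to Greta Kimura. Greta Kimura's other direct reports are Nina Yilmaz, Noor Ueda — 2 peers.

2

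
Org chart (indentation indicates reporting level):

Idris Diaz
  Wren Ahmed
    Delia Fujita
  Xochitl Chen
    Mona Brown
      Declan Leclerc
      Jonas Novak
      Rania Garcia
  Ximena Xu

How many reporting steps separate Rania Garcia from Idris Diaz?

Chain from Rania Garcia up to Idris Diaz: Rania Garcia → Mona Brown → Xochitl Chen → Idris Diaz. That is 3 steps up, so Rania Garcia is 3 levels below Idris Diaz.

3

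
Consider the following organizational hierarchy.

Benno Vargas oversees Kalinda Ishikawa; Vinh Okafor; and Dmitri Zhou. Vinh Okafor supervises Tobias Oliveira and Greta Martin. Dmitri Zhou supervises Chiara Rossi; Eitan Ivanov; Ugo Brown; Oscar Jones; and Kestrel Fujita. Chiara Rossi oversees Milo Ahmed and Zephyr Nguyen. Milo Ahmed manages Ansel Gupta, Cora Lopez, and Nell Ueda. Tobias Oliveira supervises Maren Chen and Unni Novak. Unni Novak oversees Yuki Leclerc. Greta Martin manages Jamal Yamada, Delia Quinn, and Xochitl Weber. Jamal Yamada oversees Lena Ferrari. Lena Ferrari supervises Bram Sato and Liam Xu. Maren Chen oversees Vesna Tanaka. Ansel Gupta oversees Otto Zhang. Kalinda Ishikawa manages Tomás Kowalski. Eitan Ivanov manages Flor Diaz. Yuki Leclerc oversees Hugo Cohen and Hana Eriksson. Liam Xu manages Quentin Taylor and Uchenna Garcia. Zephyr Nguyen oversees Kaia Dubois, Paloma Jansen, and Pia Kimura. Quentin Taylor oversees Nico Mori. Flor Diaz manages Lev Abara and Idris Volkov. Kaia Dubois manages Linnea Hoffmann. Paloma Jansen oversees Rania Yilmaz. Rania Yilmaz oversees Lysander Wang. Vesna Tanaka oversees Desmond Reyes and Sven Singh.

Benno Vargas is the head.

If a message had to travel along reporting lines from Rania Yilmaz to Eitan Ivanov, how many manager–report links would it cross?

Rania Yilmaz is 4 levels below Dmitri Zhou, and Eitan Ivanov is 1 level below Dmitri Zhou (their lowest common manager). The shortest path runs up from Rania Yilmaz to Dmitri Zhou and back down to Eitan Ivanov: 4 + 1 = 5 links.

5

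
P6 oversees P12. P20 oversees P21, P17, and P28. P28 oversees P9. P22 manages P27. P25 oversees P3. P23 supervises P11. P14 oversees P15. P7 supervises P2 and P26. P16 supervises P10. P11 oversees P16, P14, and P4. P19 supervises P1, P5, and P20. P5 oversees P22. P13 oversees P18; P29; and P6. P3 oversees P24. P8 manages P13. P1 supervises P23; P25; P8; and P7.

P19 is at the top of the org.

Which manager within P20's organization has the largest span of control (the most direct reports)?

P20

Direct-report counts within P20's organization: P20 has 3; P28 has 1. The largest is 3, held by P20.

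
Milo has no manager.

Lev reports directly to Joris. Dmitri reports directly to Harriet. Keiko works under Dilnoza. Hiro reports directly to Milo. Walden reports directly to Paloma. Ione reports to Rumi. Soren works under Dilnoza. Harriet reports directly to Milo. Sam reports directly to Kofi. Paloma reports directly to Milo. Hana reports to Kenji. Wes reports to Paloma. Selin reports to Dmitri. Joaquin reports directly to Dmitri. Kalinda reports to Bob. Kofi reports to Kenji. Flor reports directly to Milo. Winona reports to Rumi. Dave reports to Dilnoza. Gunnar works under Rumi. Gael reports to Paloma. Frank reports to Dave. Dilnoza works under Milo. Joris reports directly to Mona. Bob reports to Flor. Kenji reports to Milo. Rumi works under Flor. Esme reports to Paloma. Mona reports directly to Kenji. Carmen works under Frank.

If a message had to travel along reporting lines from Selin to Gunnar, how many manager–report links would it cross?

6

Selin is 3 levels below Milo, and Gunnar is 3 levels below Milo (their lowest common manager). The shortest path runs up from Selin to Milo and back down to Gunnar: 3 + 3 = 6 links.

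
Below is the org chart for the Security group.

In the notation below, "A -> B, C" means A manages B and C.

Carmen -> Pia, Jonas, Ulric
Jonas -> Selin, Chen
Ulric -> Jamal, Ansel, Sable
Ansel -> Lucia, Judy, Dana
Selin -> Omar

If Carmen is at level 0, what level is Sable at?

2

Chain from Sable up to Carmen: Sable → Ulric → Carmen. That is 2 steps up, so Sable is 2 levels below Carmen.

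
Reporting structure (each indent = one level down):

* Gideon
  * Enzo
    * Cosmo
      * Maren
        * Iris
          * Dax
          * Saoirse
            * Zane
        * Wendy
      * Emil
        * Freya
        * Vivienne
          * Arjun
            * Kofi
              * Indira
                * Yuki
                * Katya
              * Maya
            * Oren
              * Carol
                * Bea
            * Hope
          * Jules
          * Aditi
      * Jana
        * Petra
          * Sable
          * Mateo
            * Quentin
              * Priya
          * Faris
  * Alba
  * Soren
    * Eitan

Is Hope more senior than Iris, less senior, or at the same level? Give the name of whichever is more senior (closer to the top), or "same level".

Hope is 6 levels below Gideon; Iris is 4. Iris is higher.

Iris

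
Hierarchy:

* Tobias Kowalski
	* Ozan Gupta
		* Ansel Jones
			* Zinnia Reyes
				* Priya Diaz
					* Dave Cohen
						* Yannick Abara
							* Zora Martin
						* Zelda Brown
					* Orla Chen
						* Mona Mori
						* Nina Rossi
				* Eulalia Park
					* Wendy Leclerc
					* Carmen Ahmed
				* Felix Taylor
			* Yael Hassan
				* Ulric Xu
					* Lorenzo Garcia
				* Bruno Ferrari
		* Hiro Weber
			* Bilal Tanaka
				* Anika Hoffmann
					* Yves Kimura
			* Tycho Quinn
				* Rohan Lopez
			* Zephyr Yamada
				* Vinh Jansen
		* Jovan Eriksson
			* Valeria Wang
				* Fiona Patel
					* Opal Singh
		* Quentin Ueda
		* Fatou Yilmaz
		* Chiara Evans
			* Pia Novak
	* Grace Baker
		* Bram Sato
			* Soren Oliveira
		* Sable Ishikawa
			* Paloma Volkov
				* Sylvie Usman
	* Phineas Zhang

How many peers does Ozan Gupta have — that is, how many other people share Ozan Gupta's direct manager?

2

Ozan Gupta reports to Tobias Kowalski. Tobias Kowalski's other direct reports are Grace Baker, Phineas Zhang — 2 peers.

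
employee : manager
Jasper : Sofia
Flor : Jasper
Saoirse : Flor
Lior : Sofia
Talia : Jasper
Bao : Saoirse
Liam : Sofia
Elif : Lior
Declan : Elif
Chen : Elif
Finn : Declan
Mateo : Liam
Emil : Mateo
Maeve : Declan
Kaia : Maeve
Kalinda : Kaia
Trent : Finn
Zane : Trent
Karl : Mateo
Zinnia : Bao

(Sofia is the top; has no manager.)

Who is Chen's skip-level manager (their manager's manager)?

Lior

Chen reports to Elif, and Elif reports to Lior. So Chen's skip-level manager is Lior.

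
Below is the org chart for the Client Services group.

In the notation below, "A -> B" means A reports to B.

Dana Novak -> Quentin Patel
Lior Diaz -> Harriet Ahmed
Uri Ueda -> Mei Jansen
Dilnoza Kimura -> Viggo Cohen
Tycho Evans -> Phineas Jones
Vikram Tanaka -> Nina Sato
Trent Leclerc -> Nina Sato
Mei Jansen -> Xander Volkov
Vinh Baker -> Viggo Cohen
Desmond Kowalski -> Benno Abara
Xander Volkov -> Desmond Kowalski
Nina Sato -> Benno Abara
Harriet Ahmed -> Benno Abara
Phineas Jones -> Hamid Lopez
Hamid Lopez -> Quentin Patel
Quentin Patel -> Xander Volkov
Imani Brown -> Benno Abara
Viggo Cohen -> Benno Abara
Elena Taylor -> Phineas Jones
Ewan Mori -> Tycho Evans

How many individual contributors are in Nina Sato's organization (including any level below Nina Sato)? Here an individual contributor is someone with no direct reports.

2

The people in Nina Sato's organization with no one reporting to them are Vikram Tanaka, Trent Leclerc. That is 2.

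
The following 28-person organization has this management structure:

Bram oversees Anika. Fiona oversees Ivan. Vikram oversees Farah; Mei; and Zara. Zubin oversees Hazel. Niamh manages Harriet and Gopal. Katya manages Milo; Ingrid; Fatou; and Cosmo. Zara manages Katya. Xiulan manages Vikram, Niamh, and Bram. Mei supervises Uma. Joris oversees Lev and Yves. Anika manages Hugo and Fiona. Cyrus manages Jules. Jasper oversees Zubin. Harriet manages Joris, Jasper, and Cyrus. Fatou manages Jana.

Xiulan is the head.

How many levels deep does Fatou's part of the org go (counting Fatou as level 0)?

1

The longest chain under Fatou runs Fatou → Jana, which is 1 level below Fatou.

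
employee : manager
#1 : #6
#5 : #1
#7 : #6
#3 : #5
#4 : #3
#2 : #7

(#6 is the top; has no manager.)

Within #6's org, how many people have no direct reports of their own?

The people in #6's organization with no one reporting to them are #2, #4. That is 2.

2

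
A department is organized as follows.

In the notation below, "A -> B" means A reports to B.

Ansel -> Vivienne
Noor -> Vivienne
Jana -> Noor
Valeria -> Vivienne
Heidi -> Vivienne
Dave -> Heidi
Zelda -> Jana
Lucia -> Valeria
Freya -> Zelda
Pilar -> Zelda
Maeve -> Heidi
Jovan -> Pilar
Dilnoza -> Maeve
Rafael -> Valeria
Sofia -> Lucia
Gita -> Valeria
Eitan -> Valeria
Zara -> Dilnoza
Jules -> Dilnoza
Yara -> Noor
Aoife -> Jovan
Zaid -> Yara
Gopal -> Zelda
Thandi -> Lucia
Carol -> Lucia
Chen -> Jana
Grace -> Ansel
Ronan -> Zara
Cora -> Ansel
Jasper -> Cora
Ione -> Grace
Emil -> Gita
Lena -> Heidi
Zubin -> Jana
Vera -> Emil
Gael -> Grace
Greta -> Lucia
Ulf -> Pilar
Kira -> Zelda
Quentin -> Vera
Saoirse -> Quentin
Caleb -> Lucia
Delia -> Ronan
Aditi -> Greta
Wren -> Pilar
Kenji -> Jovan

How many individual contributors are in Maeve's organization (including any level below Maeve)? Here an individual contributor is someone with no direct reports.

2

The people in Maeve's organization with no one reporting to them are Jules, Delia. That is 2.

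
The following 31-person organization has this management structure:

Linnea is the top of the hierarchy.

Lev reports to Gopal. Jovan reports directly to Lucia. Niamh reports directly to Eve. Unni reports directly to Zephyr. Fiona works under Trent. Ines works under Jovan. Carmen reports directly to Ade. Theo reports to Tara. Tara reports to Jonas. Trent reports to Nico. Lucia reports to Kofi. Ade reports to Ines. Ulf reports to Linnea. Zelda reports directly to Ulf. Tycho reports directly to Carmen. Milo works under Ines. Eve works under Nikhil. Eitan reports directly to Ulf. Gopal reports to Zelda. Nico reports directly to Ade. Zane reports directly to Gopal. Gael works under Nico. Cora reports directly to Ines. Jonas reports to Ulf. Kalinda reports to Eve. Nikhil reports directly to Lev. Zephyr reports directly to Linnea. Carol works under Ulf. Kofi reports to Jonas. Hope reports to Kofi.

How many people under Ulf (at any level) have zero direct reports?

The people in Ulf's organization with no one reporting to them are Carol, Theo, Hope, Milo, Cora, Tycho, Gael, Fiona, Zane, Niamh, Kalinda, Eitan. That is 12.

12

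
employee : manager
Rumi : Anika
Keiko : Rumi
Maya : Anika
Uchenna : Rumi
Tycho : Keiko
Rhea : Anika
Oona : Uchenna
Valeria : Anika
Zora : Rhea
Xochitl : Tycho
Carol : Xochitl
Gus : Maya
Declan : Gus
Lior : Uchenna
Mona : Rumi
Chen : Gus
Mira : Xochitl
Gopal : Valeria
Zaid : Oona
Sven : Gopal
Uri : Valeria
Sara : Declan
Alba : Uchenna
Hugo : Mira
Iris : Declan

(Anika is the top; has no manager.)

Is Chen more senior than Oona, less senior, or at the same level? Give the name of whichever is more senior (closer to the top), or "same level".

same level

Both Chen and Oona are 3 levels below Anika.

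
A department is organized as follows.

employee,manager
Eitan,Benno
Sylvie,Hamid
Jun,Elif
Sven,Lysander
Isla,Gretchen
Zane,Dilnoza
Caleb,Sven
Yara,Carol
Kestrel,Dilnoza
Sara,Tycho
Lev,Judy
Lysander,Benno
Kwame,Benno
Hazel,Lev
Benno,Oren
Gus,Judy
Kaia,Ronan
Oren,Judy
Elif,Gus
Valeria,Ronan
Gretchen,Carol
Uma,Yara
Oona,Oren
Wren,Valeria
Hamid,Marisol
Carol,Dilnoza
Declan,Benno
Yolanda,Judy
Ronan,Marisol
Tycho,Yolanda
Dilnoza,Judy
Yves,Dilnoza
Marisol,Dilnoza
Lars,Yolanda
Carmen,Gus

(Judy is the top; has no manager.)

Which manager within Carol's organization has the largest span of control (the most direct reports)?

Direct-report counts within Carol's organization: Carol has 2; Yara has 1; Gretchen has 1. The largest is 2, held by Carol.

Carol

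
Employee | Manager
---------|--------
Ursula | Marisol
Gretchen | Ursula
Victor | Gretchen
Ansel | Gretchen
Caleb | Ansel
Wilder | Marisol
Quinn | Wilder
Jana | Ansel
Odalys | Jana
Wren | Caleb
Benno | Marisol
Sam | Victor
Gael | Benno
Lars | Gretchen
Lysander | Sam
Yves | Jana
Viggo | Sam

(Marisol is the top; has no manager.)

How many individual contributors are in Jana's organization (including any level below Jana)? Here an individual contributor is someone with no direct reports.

2

The people in Jana's organization with no one reporting to them are Yves, Odalys. That is 2.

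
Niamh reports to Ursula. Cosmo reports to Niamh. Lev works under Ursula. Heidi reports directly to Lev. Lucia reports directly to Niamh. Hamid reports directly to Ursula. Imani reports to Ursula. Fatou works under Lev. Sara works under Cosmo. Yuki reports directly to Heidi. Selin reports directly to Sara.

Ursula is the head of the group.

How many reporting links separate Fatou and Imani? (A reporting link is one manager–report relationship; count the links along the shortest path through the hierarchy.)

Fatou is 2 levels below Ursula, and Imani is 1 level below Ursula (their lowest common manager). The shortest path runs up from Fatou to Ursula and back down to Imani: 2 + 1 = 3 links.

3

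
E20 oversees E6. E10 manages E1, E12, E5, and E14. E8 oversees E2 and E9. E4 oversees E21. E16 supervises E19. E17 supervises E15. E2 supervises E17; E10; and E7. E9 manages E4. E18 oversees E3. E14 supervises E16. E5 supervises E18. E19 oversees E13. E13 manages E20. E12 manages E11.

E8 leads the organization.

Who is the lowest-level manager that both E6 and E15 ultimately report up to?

E2

E6's chain of managers is E20, E13, E19, E16, E14, E10, E2, E8. E15's chain of managers is E17, E2, E8. The first manager that appears in both chains is E2.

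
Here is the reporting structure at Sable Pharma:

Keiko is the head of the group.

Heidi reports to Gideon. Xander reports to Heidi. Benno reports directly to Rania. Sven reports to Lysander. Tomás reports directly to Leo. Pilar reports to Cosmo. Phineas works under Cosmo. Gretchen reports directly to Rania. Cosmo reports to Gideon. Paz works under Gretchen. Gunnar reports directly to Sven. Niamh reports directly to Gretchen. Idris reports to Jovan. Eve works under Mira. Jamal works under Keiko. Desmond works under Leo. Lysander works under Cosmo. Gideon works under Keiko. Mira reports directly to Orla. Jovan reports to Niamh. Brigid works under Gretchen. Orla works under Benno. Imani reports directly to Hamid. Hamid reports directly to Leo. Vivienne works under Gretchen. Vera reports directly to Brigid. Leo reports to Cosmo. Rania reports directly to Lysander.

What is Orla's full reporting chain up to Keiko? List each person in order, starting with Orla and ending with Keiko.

Orla reports to Benno. Benno reports to Rania. Rania reports to Lysander. Lysander reports to Cosmo. Cosmo reports to Gideon. Gideon reports to Keiko. Keiko is at the top.

Orla -> Benno -> Rania -> Lysander -> Cosmo -> Gideon -> Keiko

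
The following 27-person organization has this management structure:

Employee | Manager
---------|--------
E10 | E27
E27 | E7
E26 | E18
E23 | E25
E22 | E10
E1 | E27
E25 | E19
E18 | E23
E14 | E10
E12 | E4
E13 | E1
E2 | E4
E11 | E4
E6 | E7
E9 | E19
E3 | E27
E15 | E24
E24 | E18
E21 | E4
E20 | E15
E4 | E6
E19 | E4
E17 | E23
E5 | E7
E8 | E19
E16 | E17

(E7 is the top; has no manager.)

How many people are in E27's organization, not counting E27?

6

E27 directly manages E1, E10, E3. Under E1: E13 (1). Under E10: E14, E22 (2). E3 has no reports. So E27's organization is 3 direct reports plus everyone under them: 2 + 3 + 1 = 6.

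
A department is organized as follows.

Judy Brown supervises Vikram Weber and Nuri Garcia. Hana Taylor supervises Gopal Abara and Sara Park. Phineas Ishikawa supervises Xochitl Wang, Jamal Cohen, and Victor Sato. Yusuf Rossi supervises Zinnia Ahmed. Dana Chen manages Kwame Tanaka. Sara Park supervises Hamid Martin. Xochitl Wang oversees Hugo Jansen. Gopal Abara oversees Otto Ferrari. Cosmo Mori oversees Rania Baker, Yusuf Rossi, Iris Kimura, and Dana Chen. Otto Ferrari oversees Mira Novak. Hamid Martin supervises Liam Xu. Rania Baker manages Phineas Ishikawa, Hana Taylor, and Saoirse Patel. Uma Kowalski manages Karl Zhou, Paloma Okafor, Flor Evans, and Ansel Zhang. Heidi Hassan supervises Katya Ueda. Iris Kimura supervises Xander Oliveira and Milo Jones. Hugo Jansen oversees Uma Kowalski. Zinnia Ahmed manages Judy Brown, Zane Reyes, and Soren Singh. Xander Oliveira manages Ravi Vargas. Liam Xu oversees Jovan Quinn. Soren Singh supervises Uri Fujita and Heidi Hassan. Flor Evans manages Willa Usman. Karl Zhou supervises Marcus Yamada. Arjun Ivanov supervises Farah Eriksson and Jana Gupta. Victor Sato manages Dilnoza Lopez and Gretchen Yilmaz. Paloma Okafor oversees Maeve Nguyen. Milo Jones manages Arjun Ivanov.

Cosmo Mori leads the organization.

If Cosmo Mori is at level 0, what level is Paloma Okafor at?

Chain from Paloma Okafor up to Cosmo Mori: Paloma Okafor → Uma Kowalski → Hugo Jansen → Xochitl Wang → Phineas Ishikawa → Rania Baker → Cosmo Mori. That is 6 steps up, so Paloma Okafor is 6 levels below Cosmo Mori.

6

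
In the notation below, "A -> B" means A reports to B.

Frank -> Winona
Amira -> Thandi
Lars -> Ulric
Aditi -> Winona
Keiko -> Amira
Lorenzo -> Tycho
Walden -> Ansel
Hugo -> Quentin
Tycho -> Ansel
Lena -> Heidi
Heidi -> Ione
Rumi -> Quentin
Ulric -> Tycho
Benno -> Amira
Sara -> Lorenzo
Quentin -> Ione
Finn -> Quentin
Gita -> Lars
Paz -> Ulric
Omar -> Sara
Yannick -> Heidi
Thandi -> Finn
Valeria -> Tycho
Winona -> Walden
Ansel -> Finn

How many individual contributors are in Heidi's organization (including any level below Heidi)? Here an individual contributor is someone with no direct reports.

The people in Heidi's organization with no one reporting to them are Lena, Yannick. That is 2.

2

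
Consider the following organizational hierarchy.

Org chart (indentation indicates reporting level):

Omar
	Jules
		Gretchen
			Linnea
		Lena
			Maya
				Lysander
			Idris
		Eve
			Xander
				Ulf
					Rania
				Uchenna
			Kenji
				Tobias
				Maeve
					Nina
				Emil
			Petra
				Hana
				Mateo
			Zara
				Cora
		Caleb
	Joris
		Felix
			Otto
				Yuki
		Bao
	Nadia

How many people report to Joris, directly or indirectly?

Joris directly manages Felix, Bao. Under Felix: Otto, Yuki (2). Bao has no reports. So Joris's organization is 2 direct reports plus everyone under them: 3 + 1 = 4.

4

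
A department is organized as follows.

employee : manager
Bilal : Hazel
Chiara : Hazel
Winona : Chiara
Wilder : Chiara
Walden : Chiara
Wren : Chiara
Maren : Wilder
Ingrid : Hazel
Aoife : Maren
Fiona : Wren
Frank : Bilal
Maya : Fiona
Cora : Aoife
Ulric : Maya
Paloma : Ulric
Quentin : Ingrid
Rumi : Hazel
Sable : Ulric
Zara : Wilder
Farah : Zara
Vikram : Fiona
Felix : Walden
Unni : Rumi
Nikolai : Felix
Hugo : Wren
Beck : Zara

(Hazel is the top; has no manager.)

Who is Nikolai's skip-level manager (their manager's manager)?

Walden

Nikolai reports to Felix, and Felix reports to Walden. So Nikolai's skip-level manager is Walden.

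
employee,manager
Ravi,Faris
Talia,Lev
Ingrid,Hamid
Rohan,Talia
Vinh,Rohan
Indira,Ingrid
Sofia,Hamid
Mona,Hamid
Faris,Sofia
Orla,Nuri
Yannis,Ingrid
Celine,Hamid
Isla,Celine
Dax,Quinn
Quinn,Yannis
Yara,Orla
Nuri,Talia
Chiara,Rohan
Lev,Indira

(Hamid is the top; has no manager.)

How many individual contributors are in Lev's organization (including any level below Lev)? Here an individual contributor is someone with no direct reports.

3

The people in Lev's organization with no one reporting to them are Vinh, Chiara, Yara. That is 3.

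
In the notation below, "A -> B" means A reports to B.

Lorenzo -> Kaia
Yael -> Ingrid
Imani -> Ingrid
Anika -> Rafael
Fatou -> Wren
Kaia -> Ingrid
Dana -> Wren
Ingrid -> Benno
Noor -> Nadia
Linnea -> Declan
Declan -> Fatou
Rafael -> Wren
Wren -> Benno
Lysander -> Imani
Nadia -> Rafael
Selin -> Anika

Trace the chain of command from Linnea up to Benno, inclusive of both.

Linnea reports to Declan. Declan reports to Fatou. Fatou reports to Wren. Wren reports to Benno. Benno is at the top.

Linnea -> Declan -> Fatou -> Wren -> Benno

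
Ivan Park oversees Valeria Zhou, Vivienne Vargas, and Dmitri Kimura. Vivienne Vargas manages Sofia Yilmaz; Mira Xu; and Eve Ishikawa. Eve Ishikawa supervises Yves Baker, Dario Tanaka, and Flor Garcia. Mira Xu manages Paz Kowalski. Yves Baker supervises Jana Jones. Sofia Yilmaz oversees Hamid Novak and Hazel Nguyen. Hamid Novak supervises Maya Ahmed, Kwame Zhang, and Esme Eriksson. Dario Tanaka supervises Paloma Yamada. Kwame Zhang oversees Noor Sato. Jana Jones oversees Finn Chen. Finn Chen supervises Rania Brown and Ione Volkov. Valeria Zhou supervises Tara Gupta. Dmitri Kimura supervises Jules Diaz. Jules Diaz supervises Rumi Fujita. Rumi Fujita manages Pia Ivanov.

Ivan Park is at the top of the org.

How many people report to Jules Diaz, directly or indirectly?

Jules Diaz directly manages Rumi Fujita. Under Rumi Fujita: Pia Ivanov (1). That's 2 in total.

2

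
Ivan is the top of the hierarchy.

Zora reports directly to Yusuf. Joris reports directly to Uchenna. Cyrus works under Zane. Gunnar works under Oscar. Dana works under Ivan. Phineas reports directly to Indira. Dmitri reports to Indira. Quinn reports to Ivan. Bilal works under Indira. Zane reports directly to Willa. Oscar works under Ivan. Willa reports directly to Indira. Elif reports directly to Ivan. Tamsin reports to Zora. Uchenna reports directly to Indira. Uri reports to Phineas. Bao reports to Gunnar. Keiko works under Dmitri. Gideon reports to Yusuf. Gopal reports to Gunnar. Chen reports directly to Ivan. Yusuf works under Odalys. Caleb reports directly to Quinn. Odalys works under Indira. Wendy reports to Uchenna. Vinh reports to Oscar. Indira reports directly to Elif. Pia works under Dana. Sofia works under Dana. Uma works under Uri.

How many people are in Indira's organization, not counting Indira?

17

Indira directly manages Uchenna, Odalys, Bilal, Willa, Dmitri, Phineas. Under Uchenna: Wendy, Joris (2). Under Odalys: Yusuf, Gideon, Zora, Tamsin (4). Bilal has no reports. Under Willa: Zane, Cyrus (2). Under Dmitri: Keiko (1). Under Phineas: Uri, Uma (2). So Indira's organization is 6 direct reports plus everyone under them: 3 + 5 + 1 + 3 + 2 + 3 = 17.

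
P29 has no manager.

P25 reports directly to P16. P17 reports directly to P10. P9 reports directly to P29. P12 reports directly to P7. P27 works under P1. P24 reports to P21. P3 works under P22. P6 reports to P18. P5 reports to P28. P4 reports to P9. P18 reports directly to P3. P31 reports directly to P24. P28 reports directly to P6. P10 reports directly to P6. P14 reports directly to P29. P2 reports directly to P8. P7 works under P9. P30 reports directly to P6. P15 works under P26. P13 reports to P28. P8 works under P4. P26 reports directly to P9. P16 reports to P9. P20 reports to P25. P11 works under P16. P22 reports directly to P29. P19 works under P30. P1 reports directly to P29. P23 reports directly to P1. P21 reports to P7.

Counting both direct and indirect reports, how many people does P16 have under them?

P16 directly manages P25, P11. Under P25: P20 (1). P11 has no reports. So P16's organization is 2 direct reports plus everyone under them: 2 + 1 = 3.

3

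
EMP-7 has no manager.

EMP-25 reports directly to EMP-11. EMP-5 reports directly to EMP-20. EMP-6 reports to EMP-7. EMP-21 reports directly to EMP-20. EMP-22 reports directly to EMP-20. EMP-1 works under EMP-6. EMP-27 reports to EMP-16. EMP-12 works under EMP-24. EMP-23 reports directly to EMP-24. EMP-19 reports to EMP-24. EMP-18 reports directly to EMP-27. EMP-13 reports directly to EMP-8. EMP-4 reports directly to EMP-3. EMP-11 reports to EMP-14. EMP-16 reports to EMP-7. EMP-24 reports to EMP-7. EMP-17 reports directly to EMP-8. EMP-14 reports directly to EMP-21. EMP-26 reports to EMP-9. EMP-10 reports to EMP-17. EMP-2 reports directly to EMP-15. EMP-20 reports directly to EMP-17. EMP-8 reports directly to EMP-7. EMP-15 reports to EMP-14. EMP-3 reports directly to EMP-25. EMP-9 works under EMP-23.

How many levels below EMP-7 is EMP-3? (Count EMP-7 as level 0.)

Chain from EMP-3 up to EMP-7: EMP-3 → EMP-25 → EMP-11 → EMP-14 → EMP-21 → EMP-20 → EMP-17 → EMP-8 → EMP-7. That is 8 steps up, so EMP-3 is 8 levels below EMP-7.

8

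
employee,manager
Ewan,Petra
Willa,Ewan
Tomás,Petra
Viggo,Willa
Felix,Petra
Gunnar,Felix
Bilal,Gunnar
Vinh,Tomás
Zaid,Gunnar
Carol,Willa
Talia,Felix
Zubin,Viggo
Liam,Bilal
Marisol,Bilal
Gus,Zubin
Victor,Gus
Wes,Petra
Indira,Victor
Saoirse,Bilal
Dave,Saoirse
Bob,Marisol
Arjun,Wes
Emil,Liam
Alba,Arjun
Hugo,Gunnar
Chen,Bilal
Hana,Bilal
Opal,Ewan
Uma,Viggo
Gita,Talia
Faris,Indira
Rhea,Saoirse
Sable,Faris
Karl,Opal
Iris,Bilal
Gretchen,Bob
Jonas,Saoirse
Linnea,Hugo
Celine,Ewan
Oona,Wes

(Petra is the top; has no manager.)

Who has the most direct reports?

Bilal

Direct-report counts: Petra has 4; Wes has 2; Arjun has 1; Felix has 2; Talia has 1; Gunnar has 3; Hugo has 1; Bilal has 6; Saoirse has 3; Marisol has 1; Bob has 1; Liam has 1; Tomás has 1; Ewan has 3; Opal has 1; Willa has 2; Viggo has 2; Zubin has 1; Gus has 1; Victor has 1; Indira has 1; Faris has 1. The largest is 6, held by Bilal.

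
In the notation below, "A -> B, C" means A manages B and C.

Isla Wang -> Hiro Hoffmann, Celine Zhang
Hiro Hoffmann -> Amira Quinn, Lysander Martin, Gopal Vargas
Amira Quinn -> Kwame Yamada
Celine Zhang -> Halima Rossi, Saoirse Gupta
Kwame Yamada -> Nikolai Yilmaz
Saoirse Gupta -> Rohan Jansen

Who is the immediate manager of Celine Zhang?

Celine Zhang reports directly to Isla Wang.

Isla Wang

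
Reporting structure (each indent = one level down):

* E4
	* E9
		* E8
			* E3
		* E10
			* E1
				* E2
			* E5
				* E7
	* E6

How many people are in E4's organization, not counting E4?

9

E4 directly manages E9, E6. Under E9: E10, E5, E7, E1, E2, E8, E3 (7). E6 has no reports. So E4's organization is 2 direct reports plus everyone under them: 8 + 1 = 9.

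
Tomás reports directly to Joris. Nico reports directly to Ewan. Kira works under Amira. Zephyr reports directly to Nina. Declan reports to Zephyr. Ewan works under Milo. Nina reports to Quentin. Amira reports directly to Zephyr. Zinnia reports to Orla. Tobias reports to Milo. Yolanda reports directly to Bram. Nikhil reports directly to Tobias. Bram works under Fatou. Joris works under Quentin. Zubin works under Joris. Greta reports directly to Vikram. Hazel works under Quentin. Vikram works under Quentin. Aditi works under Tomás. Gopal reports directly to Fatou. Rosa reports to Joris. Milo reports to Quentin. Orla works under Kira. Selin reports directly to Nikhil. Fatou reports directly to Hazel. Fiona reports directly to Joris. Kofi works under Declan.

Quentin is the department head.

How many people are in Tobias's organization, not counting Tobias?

Tobias directly manages Nikhil. Under Nikhil: Selin (1). That's 2 in total.

2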